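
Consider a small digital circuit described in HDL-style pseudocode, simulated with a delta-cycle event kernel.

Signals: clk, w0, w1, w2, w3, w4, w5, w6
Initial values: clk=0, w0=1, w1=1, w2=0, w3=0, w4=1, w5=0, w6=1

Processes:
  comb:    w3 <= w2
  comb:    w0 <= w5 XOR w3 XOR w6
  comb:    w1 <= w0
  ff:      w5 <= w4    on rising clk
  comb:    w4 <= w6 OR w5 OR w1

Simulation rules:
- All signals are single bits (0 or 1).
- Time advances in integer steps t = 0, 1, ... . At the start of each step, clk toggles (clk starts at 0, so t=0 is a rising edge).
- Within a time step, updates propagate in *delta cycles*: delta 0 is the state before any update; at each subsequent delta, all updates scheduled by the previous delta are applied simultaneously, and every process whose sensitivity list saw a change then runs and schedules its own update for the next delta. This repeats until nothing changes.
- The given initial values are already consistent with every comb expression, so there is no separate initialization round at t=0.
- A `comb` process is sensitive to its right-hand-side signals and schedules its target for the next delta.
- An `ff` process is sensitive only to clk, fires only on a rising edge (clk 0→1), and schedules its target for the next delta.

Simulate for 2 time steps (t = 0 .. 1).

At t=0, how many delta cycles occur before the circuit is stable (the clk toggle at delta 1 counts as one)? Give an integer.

4

t=0 Δ0: w1=1 w5=0 w2=0 w0=1 w3=0 clk=0 w6=1 w4=1
  Δ1: clk:0→1
  Δ2: w5:0→1
  Δ3: w0:1→0
  Δ4: w1:1→0
  (4Δ to stable)
t=1 Δ0: w1=0 w5=1 w2=0 w0=0 w3=0 clk=1 w6=1 w4=1
  Δ1: clk:1→0
  (1Δ to stable)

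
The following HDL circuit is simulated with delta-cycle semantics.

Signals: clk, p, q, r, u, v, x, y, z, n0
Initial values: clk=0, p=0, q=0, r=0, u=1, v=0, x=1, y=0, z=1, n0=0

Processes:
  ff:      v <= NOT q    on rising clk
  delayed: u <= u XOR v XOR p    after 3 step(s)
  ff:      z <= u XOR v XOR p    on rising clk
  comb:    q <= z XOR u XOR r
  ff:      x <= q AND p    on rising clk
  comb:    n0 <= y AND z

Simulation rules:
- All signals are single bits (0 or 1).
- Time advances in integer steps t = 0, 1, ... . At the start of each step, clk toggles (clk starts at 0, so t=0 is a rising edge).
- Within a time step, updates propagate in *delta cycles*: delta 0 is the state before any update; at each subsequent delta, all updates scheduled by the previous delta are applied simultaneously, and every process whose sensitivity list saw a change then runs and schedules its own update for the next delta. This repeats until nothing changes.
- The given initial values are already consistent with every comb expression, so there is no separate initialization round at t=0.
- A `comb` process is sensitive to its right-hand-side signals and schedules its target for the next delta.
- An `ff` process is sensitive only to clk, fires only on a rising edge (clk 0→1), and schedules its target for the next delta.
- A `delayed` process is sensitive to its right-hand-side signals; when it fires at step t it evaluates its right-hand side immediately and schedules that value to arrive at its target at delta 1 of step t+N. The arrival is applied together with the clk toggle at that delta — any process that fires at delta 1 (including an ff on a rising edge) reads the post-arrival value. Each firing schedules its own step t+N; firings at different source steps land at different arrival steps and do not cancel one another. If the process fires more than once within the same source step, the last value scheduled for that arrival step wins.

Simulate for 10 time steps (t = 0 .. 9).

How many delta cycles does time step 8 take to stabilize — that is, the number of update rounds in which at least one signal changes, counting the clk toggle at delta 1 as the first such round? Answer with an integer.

[bits: y,x,n0,r,q,u,v,p,clk,z]
t=0: Δ0=0100010001 Δ1=0100010011 Δ2=0000011011 | 2Δ
t=1: Δ0=0000011011 Δ1=0000011001 | 1Δ
t=2: Δ0=0000011001 Δ1=0000011011 Δ2=0000011010 Δ3=0000111010 | 3Δ
t=3: Δ0=0000111010 Δ1=0000101000 Δ2=0000001000 | 2Δ
t=4: Δ0=0000001000 Δ1=0000001010 Δ2=0000001011 Δ3=0000101011 | 3Δ
t=5: Δ0=0000101011 Δ1=0000101001 | 1Δ
t=6: Δ0=0000101001 Δ1=0000111011 Δ2=0000010010 Δ3=0000110010 | 3Δ
t=7: Δ0=0000110010 Δ1=0000110000 | 1Δ
t=8: Δ0=0000110000 Δ1=0000110010 Δ2=0000110011 Δ3=0000010011 | 3Δ
t=9: Δ0=0000010011 Δ1=0000010001 | 1Δ

3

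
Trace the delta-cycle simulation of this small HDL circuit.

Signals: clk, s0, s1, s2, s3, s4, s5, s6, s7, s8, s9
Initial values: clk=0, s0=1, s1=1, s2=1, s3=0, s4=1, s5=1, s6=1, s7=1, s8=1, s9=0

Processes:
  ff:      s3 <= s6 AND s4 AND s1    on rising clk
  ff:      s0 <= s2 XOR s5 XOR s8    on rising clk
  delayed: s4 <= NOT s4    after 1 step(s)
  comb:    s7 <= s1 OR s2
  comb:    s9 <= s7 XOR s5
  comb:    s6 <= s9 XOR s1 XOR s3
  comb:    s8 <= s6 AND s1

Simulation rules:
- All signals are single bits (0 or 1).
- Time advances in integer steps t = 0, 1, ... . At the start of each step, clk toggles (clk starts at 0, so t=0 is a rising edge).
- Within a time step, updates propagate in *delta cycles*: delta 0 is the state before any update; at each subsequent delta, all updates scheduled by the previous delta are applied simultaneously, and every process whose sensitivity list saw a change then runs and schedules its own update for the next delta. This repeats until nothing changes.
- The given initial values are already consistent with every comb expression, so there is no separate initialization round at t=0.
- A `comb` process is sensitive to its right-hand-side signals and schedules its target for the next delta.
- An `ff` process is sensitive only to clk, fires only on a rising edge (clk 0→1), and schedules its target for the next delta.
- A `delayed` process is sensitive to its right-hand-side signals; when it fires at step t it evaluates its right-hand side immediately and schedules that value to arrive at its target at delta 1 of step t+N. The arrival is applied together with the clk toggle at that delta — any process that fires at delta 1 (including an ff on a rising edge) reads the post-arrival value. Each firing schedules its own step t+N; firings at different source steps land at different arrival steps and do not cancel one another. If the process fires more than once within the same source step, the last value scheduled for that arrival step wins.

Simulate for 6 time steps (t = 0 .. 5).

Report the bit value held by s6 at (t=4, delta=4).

[bits: s7,s9,s5,s6,s2,s1,s8,s0,s3,clk,s4]
t=0: Δ0=10111111001 Δ1=10111111011 Δ2=10111111111 Δ3=10101111111 Δ4=10101101111 | 4Δ
t=1: Δ0=10101101111 Δ1=10101101101 | 1Δ
t=2: Δ0=10101101101 Δ1=10101101111 Δ2=10101100011 Δ3=10111100011 Δ4=10111110011 | 4Δ
t=3: Δ0=10111110011 Δ1=10111110001 | 1Δ
t=4: Δ0=10111110001 Δ1=10111110011 Δ2=10111111111 Δ3=10101111111 Δ4=10101101111 | 4Δ
t=5: Δ0=10101101111 Δ1=10101101101 | 1Δ

0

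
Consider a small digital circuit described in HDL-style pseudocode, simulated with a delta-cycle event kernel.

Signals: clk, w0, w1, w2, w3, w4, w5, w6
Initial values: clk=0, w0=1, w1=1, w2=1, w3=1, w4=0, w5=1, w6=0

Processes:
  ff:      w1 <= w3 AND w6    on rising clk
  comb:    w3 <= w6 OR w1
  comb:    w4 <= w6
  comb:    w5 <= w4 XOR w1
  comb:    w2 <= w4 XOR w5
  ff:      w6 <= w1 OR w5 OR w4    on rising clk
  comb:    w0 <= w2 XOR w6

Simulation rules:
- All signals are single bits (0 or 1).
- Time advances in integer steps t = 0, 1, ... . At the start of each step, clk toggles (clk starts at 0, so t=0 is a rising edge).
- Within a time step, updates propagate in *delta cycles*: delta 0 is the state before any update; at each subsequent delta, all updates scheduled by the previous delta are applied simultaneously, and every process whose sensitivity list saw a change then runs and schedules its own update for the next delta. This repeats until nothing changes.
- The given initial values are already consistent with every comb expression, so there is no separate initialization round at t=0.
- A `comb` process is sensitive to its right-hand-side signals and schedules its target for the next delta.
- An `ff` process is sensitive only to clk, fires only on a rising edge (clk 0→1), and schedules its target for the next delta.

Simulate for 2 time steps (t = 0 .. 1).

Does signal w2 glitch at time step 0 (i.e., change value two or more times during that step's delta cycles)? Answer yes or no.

no

[bits: w1,clk,w4,w2,w0,w5,w6,w3]
t=0: Δ0=10011101 Δ1=11011101 Δ2=01011111 Δ3=01110011 Δ4=01110111 Δ5=01100111 Δ6=01101111 | 6Δ
t=1: Δ0=01101111 Δ1=00101111 | 1Δ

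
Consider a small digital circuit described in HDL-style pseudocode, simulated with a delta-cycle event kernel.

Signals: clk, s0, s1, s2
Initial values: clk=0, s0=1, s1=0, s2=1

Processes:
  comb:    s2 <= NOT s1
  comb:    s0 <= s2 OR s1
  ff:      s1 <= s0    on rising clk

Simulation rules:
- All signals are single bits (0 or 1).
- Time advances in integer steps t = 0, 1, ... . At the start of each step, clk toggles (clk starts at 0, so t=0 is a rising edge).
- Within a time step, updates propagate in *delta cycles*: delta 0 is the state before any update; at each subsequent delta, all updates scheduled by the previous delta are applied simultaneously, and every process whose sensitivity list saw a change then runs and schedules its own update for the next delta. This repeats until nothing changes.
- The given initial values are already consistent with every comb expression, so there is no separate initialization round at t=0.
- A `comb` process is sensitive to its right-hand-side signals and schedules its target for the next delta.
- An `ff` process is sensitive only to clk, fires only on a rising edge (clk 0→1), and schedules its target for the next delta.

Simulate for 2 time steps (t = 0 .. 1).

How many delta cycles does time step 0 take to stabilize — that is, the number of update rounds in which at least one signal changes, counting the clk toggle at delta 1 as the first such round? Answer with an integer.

3

t0.Δ0 clk=0 s0=1 s1=0 s2=1
t0.Δ1 clk=1 s0=1 s1=0 s2=1
t0.Δ2 clk=1 s0=1 s1=1 s2=1
t0.Δ3 clk=1 s0=1 s1=1 s2=0
t1.Δ0 clk=1 s0=1 s1=1 s2=0
t1.Δ1 clk=0 s0=1 s1=1 s2=0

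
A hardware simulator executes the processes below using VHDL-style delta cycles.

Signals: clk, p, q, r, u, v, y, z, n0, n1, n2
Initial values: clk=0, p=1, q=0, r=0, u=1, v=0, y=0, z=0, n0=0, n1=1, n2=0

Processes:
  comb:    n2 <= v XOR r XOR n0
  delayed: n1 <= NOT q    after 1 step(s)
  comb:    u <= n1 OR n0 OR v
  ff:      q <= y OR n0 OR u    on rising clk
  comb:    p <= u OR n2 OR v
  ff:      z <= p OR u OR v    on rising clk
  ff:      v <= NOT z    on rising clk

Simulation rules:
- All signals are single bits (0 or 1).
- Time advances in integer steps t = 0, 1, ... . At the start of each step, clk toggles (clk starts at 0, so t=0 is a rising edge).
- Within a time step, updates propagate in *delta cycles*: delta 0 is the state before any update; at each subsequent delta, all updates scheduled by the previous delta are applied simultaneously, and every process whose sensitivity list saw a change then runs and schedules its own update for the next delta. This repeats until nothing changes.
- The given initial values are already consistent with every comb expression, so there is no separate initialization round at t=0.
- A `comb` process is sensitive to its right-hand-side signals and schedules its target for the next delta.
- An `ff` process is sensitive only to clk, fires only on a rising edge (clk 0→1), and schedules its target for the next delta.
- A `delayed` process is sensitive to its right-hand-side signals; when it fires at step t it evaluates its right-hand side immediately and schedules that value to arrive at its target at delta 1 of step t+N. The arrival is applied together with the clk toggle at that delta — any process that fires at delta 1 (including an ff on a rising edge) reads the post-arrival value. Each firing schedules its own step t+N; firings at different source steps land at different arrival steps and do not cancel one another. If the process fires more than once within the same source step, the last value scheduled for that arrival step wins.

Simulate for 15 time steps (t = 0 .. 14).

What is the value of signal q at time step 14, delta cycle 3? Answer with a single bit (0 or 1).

1

t=0 Δ0: v=0 n0=0 r=0 q=0 clk=0 n2=0 y=0 p=1 z=0 n1=1 u=1
  Δ1: clk:0→1
  Δ2: v:0→1, q:0→1, z:0→1
  Δ3: n2:0→1
  (3Δ to stable)
t=1 Δ0: v=1 n0=0 r=0 q=1 clk=1 n2=1 y=0 p=1 z=1 n1=1 u=1
  Δ1: clk:1→0, n1:1→0
  (1Δ to stable)
t=2 Δ0: v=1 n0=0 r=0 q=1 clk=0 n2=1 y=0 p=1 z=1 n1=0 u=1
  Δ1: clk:0→1
  Δ2: v:1→0
  Δ3: n2:1→0, u:1→0
  Δ4: p:1→0
  (4Δ to stable)
t=3 Δ0: v=0 n0=0 r=0 q=1 clk=1 n2=0 y=0 p=0 z=1 n1=0 u=0
  Δ1: clk:1→0
  (1Δ to stable)
t=4 Δ0: v=0 n0=0 r=0 q=1 clk=0 n2=0 y=0 p=0 z=1 n1=0 u=0
  Δ1: clk:0→1
  Δ2: q:1→0, z:1→0
  (2Δ to stable)
t=5 Δ0: v=0 n0=0 r=0 q=0 clk=1 n2=0 y=0 p=0 z=0 n1=0 u=0
  Δ1: clk:1→0, n1:0→1
  Δ2: u:0→1
  Δ3: p:0→1
  (3Δ to stable)
t=6 Δ0: v=0 n0=0 r=0 q=0 clk=0 n2=0 y=0 p=1 z=0 n1=1 u=1
  Δ1: clk:0→1
  Δ2: v:0→1, q:0→1, z:0→1
  Δ3: n2:0→1
  (3Δ to stable)
t=7 Δ0: v=1 n0=0 r=0 q=1 clk=1 n2=1 y=0 p=1 z=1 n1=1 u=1
  Δ1: clk:1→0, n1:1→0
  (1Δ to stable)
t=8 Δ0: v=1 n0=0 r=0 q=1 clk=0 n2=1 y=0 p=1 z=1 n1=0 u=1
  Δ1: clk:0→1
  Δ2: v:1→0
  Δ3: n2:1→0, u:1→0
  Δ4: p:1→0
  (4Δ to stable)
t=9 Δ0: v=0 n0=0 r=0 q=1 clk=1 n2=0 y=0 p=0 z=1 n1=0 u=0
  Δ1: clk:1→0
  (1Δ to stable)
t=10 Δ0: v=0 n0=0 r=0 q=1 clk=0 n2=0 y=0 p=0 z=1 n1=0 u=0
  Δ1: clk:0→1
  Δ2: q:1→0, z:1→0
  (2Δ to stable)
t=11 Δ0: v=0 n0=0 r=0 q=0 clk=1 n2=0 y=0 p=0 z=0 n1=0 u=0
  Δ1: clk:1→0, n1:0→1
  Δ2: u:0→1
  Δ3: p:0→1
  (3Δ to stable)
t=12 Δ0: v=0 n0=0 r=0 q=0 clk=0 n2=0 y=0 p=1 z=0 n1=1 u=1
  Δ1: clk:0→1
  Δ2: v:0→1, q:0→1, z:0→1
  Δ3: n2:0→1
  (3Δ to stable)
t=13 Δ0: v=1 n0=0 r=0 q=1 clk=1 n2=1 y=0 p=1 z=1 n1=1 u=1
  Δ1: clk:1→0, n1:1→0
  (1Δ to stable)
t=14 Δ0: v=1 n0=0 r=0 q=1 clk=0 n2=1 y=0 p=1 z=1 n1=0 u=1
  Δ1: clk:0→1
  Δ2: v:1→0
  Δ3: n2:1→0, u:1→0
  Δ4: p:1→0
  (4Δ to stable)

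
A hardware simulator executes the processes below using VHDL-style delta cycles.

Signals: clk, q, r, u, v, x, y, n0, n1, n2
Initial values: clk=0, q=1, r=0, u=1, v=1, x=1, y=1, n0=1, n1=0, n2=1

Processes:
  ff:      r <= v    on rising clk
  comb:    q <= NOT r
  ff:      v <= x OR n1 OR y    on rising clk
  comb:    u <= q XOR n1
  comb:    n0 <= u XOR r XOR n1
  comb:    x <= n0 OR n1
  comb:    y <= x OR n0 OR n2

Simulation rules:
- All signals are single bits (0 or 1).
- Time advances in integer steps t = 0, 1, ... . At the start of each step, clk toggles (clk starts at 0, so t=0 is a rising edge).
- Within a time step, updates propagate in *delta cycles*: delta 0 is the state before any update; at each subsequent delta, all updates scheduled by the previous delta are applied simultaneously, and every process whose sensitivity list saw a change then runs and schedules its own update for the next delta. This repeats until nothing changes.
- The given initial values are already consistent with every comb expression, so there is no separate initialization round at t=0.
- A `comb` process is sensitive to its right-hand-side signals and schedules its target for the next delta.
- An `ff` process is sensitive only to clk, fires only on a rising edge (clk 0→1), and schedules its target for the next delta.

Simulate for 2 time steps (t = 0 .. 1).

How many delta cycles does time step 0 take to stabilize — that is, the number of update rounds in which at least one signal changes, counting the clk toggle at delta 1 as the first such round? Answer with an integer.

6

t=0 Δ0: v=1 r=0 clk=0 y=1 u=1 q=1 n2=1 n1=0 n0=1 x=1
  Δ1: clk:0→1
  Δ2: r:0→1
  Δ3: q:1→0, n0:1→0
  Δ4: u:1→0, x:1→0
  Δ5: n0:0→1
  Δ6: x:0→1
  (6Δ to stable)
t=1 Δ0: v=1 r=1 clk=1 y=1 u=0 q=0 n2=1 n1=0 n0=1 x=1
  Δ1: clk:1→0
  (1Δ to stable)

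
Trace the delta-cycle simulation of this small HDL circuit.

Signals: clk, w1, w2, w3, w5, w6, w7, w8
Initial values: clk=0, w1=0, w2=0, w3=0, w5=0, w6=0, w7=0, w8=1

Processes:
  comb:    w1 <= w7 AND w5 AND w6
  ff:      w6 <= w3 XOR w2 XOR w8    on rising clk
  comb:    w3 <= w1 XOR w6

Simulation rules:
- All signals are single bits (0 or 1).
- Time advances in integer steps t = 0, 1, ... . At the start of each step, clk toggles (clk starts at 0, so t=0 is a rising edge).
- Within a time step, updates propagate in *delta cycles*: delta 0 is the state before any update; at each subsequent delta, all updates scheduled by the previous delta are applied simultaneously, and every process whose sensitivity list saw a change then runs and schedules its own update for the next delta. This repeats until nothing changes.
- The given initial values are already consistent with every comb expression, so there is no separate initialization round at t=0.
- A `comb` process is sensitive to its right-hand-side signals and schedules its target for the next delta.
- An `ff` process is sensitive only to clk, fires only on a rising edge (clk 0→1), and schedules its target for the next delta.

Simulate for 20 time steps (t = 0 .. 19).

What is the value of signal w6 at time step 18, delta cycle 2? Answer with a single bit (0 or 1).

t=0 Δ0: w7=0 w1=0 w3=0 w8=1 w5=0 w2=0 w6=0 clk=0
  Δ1: clk:0→1
  Δ2: w6:0→1
  Δ3: w3:0→1
  (3Δ to stable)
t=1 Δ0: w7=0 w1=0 w3=1 w8=1 w5=0 w2=0 w6=1 clk=1
  Δ1: clk:1→0
  (1Δ to stable)
t=2 Δ0: w7=0 w1=0 w3=1 w8=1 w5=0 w2=0 w6=1 clk=0
  Δ1: clk:0→1
  Δ2: w6:1→0
  Δ3: w3:1→0
  (3Δ to stable)
t=3 Δ0: w7=0 w1=0 w3=0 w8=1 w5=0 w2=0 w6=0 clk=1
  Δ1: clk:1→0
  (1Δ to stable)
t=4 Δ0: w7=0 w1=0 w3=0 w8=1 w5=0 w2=0 w6=0 clk=0
  Δ1: clk:0→1
  Δ2: w6:0→1
  Δ3: w3:0→1
  (3Δ to stable)
t=5 Δ0: w7=0 w1=0 w3=1 w8=1 w5=0 w2=0 w6=1 clk=1
  Δ1: clk:1→0
  (1Δ to stable)
t=6 Δ0: w7=0 w1=0 w3=1 w8=1 w5=0 w2=0 w6=1 clk=0
  Δ1: clk:0→1
  Δ2: w6:1→0
  Δ3: w3:1→0
  (3Δ to stable)
t=7 Δ0: w7=0 w1=0 w3=0 w8=1 w5=0 w2=0 w6=0 clk=1
  Δ1: clk:1→0
  (1Δ to stable)
t=8 Δ0: w7=0 w1=0 w3=0 w8=1 w5=0 w2=0 w6=0 clk=0
  Δ1: clk:0→1
  Δ2: w6:0→1
  Δ3: w3:0→1
  (3Δ to stable)
t=9 Δ0: w7=0 w1=0 w3=1 w8=1 w5=0 w2=0 w6=1 clk=1
  Δ1: clk:1→0
  (1Δ to stable)
t=10 Δ0: w7=0 w1=0 w3=1 w8=1 w5=0 w2=0 w6=1 clk=0
  Δ1: clk:0→1
  Δ2: w6:1→0
  Δ3: w3:1→0
  (3Δ to stable)
t=11 Δ0: w7=0 w1=0 w3=0 w8=1 w5=0 w2=0 w6=0 clk=1
  Δ1: clk:1→0
  (1Δ to stable)
t=12 Δ0: w7=0 w1=0 w3=0 w8=1 w5=0 w2=0 w6=0 clk=0
  Δ1: clk:0→1
  Δ2: w6:0→1
  Δ3: w3:0→1
  (3Δ to stable)
t=13 Δ0: w7=0 w1=0 w3=1 w8=1 w5=0 w2=0 w6=1 clk=1
  Δ1: clk:1→0
  (1Δ to stable)
t=14 Δ0: w7=0 w1=0 w3=1 w8=1 w5=0 w2=0 w6=1 clk=0
  Δ1: clk:0→1
  Δ2: w6:1→0
  Δ3: w3:1→0
  (3Δ to stable)
t=15 Δ0: w7=0 w1=0 w3=0 w8=1 w5=0 w2=0 w6=0 clk=1
  Δ1: clk:1→0
  (1Δ to stable)
t=16 Δ0: w7=0 w1=0 w3=0 w8=1 w5=0 w2=0 w6=0 clk=0
  Δ1: clk:0→1
  Δ2: w6:0→1
  Δ3: w3:0→1
  (3Δ to stable)
t=17 Δ0: w7=0 w1=0 w3=1 w8=1 w5=0 w2=0 w6=1 clk=1
  Δ1: clk:1→0
  (1Δ to stable)
t=18 Δ0: w7=0 w1=0 w3=1 w8=1 w5=0 w2=0 w6=1 clk=0
  Δ1: clk:0→1
  Δ2: w6:1→0
  Δ3: w3:1→0
  (3Δ to stable)
t=19 Δ0: w7=0 w1=0 w3=0 w8=1 w5=0 w2=0 w6=0 clk=1
  Δ1: clk:1→0
  (1Δ to stable)

0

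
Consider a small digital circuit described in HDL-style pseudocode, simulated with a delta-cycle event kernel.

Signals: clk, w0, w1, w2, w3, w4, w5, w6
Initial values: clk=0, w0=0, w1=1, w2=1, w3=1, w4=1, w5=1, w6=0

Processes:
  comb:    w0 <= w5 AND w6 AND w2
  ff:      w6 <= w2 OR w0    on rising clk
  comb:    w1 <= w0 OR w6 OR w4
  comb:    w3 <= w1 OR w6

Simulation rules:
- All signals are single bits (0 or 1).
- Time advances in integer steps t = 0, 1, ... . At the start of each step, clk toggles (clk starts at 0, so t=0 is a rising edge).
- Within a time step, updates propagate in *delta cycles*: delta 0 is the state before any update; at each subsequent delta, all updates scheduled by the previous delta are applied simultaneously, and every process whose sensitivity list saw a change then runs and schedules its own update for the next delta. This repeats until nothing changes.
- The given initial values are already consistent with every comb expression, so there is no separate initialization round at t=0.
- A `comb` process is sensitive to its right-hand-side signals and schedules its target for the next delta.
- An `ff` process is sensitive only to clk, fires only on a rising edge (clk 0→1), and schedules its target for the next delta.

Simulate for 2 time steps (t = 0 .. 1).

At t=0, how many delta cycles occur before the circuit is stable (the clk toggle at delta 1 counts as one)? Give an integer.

[bits: w0,w4,w3,w6,clk,w1,w2,w5]
t=0: Δ0=01100111 Δ1=01101111 Δ2=01111111 Δ3=11111111 | 3Δ
t=1: Δ0=11111111 Δ1=11110111 | 1Δ

3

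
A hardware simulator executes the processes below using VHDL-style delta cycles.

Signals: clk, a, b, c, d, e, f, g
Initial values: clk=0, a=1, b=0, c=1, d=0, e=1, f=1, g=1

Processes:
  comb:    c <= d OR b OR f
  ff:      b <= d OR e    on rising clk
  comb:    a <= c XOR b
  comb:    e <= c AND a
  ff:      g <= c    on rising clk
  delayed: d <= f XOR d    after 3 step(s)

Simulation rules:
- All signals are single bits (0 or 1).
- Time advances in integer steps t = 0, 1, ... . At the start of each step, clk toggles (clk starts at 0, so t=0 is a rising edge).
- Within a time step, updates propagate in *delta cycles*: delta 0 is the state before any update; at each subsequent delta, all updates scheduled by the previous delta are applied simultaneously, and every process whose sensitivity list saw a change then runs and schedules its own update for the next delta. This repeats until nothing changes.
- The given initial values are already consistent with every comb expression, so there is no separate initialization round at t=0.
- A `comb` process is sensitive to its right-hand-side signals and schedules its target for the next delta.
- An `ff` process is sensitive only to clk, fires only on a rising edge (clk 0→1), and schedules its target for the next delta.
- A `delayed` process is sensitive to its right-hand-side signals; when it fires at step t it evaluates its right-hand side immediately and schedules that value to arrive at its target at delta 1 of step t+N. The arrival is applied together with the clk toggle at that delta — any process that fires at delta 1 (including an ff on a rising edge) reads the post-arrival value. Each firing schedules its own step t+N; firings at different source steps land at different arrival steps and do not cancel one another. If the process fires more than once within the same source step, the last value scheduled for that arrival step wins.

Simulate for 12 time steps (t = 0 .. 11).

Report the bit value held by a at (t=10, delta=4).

1

t=0 Δ0: d=0 e=1 f=1 a=1 g=1 c=1 b=0 clk=0
  Δ1: clk:0→1
  Δ2: b:0→1
  Δ3: a:1→0
  Δ4: e:1→0
  (4Δ to stable)
t=1 Δ0: d=0 e=0 f=1 a=0 g=1 c=1 b=1 clk=1
  Δ1: clk:1→0
  (1Δ to stable)
t=2 Δ0: d=0 e=0 f=1 a=0 g=1 c=1 b=1 clk=0
  Δ1: clk:0→1
  Δ2: b:1→0
  Δ3: a:0→1
  Δ4: e:0→1
  (4Δ to stable)
t=3 Δ0: d=0 e=1 f=1 a=1 g=1 c=1 b=0 clk=1
  Δ1: clk:1→0
  (1Δ to stable)
t=4 Δ0: d=0 e=1 f=1 a=1 g=1 c=1 b=0 clk=0
  Δ1: clk:0→1
  Δ2: b:0→1
  Δ3: a:1→0
  Δ4: e:1→0
  (4Δ to stable)
t=5 Δ0: d=0 e=0 f=1 a=0 g=1 c=1 b=1 clk=1
  Δ1: clk:1→0
  (1Δ to stable)
t=6 Δ0: d=0 e=0 f=1 a=0 g=1 c=1 b=1 clk=0
  Δ1: clk:0→1
  Δ2: b:1→0
  Δ3: a:0→1
  Δ4: e:0→1
  (4Δ to stable)
t=7 Δ0: d=0 e=1 f=1 a=1 g=1 c=1 b=0 clk=1
  Δ1: clk:1→0
  (1Δ to stable)
t=8 Δ0: d=0 e=1 f=1 a=1 g=1 c=1 b=0 clk=0
  Δ1: clk:0→1
  Δ2: b:0→1
  Δ3: a:1→0
  Δ4: e:1→0
  (4Δ to stable)
t=9 Δ0: d=0 e=0 f=1 a=0 g=1 c=1 b=1 clk=1
  Δ1: clk:1→0
  (1Δ to stable)
t=10 Δ0: d=0 e=0 f=1 a=0 g=1 c=1 b=1 clk=0
  Δ1: clk:0→1
  Δ2: b:1→0
  Δ3: a:0→1
  Δ4: e:0→1
  (4Δ to stable)
t=11 Δ0: d=0 e=1 f=1 a=1 g=1 c=1 b=0 clk=1
  Δ1: clk:1→0
  (1Δ to stable)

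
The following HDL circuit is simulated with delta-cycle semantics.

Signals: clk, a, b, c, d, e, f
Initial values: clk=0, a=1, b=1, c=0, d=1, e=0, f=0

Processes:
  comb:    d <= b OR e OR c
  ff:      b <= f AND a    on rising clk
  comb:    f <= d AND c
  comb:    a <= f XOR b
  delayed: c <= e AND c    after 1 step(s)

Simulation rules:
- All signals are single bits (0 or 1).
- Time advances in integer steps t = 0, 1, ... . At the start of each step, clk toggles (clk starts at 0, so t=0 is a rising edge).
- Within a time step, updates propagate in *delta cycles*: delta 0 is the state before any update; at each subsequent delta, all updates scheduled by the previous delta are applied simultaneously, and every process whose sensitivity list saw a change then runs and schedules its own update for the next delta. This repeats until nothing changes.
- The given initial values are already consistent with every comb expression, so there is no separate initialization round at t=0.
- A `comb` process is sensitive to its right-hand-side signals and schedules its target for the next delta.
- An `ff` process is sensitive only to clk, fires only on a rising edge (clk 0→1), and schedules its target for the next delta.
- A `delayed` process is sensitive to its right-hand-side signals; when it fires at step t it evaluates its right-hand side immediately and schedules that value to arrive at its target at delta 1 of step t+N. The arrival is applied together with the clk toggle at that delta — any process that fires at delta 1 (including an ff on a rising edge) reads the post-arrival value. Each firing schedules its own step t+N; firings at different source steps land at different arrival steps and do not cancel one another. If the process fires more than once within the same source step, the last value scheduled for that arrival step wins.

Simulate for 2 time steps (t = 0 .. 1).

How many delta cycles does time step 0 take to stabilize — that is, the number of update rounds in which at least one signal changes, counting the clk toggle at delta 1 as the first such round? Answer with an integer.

3

[bits: f,e,a,c,clk,b,d]
t=0: Δ0=0010011 Δ1=0010111 Δ2=0010101 Δ3=0000100 | 3Δ
t=1: Δ0=0000100 Δ1=0000000 | 1Δ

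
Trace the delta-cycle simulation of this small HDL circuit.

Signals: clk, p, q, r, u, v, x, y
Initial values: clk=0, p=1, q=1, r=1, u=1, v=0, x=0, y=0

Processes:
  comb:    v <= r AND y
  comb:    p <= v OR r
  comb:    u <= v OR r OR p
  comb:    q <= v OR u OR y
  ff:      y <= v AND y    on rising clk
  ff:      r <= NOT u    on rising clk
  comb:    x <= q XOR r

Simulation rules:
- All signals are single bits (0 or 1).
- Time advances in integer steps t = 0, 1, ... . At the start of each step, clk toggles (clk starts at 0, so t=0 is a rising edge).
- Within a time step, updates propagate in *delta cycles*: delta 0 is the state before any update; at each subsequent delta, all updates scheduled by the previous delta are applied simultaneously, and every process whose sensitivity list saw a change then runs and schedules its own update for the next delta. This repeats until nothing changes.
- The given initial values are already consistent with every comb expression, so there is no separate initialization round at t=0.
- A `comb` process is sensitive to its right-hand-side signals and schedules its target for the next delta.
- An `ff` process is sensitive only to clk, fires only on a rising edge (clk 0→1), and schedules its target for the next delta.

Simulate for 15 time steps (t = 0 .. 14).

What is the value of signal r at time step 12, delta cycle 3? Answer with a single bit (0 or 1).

0

[bits: q,y,r,v,p,clk,x,u]
t=0: Δ0=10101001 Δ1=10101101 Δ2=10001101 Δ3=10000111 Δ4=10000110 Δ5=00000110 Δ6=00000100 | 6Δ
t=1: Δ0=00000100 Δ1=00000000 | 1Δ
t=2: Δ0=00000000 Δ1=00000100 Δ2=00100100 Δ3=00101111 Δ4=10101111 Δ5=10101101 | 5Δ
t=3: Δ0=10101101 Δ1=10101001 | 1Δ
t=4: Δ0=10101001 Δ1=10101101 Δ2=10001101 Δ3=10000111 Δ4=10000110 Δ5=00000110 Δ6=00000100 | 6Δ
t=5: Δ0=00000100 Δ1=00000000 | 1Δ
t=6: Δ0=00000000 Δ1=00000100 Δ2=00100100 Δ3=00101111 Δ4=10101111 Δ5=10101101 | 5Δ
t=7: Δ0=10101101 Δ1=10101001 | 1Δ
t=8: Δ0=10101001 Δ1=10101101 Δ2=10001101 Δ3=10000111 Δ4=10000110 Δ5=00000110 Δ6=00000100 | 6Δ
t=9: Δ0=00000100 Δ1=00000000 | 1Δ
t=10: Δ0=00000000 Δ1=00000100 Δ2=00100100 Δ3=00101111 Δ4=10101111 Δ5=10101101 | 5Δ
t=11: Δ0=10101101 Δ1=10101001 | 1Δ
t=12: Δ0=10101001 Δ1=10101101 Δ2=10001101 Δ3=10000111 Δ4=10000110 Δ5=00000110 Δ6=00000100 | 6Δ
t=13: Δ0=00000100 Δ1=00000000 | 1Δ
t=14: Δ0=00000000 Δ1=00000100 Δ2=00100100 Δ3=00101111 Δ4=10101111 Δ5=10101101 | 5Δ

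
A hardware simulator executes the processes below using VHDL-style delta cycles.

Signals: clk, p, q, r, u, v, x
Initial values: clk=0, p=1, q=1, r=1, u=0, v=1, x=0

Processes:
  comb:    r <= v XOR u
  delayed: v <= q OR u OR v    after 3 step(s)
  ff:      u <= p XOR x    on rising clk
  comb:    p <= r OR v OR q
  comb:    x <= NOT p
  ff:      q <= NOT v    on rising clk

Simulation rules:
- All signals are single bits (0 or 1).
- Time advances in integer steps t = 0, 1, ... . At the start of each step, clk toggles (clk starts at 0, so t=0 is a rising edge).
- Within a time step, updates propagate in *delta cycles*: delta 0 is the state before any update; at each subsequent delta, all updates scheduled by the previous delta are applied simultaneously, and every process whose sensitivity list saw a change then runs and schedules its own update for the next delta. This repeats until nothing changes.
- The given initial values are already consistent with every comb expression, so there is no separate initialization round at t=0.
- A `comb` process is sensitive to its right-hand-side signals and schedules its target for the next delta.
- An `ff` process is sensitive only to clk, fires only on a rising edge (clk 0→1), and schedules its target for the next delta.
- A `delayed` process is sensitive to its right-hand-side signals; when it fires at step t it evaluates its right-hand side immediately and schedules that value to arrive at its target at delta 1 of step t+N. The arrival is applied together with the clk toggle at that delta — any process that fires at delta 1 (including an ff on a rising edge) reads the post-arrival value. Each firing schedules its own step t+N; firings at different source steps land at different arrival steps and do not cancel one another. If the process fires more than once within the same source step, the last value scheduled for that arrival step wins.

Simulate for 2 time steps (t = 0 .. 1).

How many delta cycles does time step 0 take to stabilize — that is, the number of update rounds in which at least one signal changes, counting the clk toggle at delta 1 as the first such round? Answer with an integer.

[bits: p,v,clk,r,q,u,x]
t=0: Δ0=1101100 Δ1=1111100 Δ2=1111010 Δ3=1110010 | 3Δ
t=1: Δ0=1110010 Δ1=1100010 | 1Δ

3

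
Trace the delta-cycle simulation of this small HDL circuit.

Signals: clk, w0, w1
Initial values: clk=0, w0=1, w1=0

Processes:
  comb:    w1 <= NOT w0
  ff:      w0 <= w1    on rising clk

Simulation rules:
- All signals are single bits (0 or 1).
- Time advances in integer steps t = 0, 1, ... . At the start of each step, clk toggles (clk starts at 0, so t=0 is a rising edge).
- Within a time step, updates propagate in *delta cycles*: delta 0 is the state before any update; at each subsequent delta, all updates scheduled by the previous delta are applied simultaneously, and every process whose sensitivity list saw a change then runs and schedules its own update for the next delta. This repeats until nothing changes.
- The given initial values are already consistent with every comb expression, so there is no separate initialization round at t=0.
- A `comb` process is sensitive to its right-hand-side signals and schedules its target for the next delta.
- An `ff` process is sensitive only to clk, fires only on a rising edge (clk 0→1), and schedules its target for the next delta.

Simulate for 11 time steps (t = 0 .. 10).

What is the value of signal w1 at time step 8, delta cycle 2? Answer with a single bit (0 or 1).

t0.Δ0 w1=0 clk=0 w0=1
t0.Δ1 w1=0 clk=1 w0=1
t0.Δ2 w1=0 clk=1 w0=0
t0.Δ3 w1=1 clk=1 w0=0
t1.Δ0 w1=1 clk=1 w0=0
t1.Δ1 w1=1 clk=0 w0=0
t2.Δ0 w1=1 clk=0 w0=0
t2.Δ1 w1=1 clk=1 w0=0
t2.Δ2 w1=1 clk=1 w0=1
t2.Δ3 w1=0 clk=1 w0=1
t3.Δ0 w1=0 clk=1 w0=1
t3.Δ1 w1=0 clk=0 w0=1
t4.Δ0 w1=0 clk=0 w0=1
t4.Δ1 w1=0 clk=1 w0=1
t4.Δ2 w1=0 clk=1 w0=0
t4.Δ3 w1=1 clk=1 w0=0
t5.Δ0 w1=1 clk=1 w0=0
t5.Δ1 w1=1 clk=0 w0=0
t6.Δ0 w1=1 clk=0 w0=0
t6.Δ1 w1=1 clk=1 w0=0
t6.Δ2 w1=1 clk=1 w0=1
t6.Δ3 w1=0 clk=1 w0=1
t7.Δ0 w1=0 clk=1 w0=1
t7.Δ1 w1=0 clk=0 w0=1
t8.Δ0 w1=0 clk=0 w0=1
t8.Δ1 w1=0 clk=1 w0=1
t8.Δ2 w1=0 clk=1 w0=0
t8.Δ3 w1=1 clk=1 w0=0
t9.Δ0 w1=1 clk=1 w0=0
t9.Δ1 w1=1 clk=0 w0=0
t10.Δ0 w1=1 clk=0 w0=0
t10.Δ1 w1=1 clk=1 w0=0
t10.Δ2 w1=1 clk=1 w0=1
t10.Δ3 w1=0 clk=1 w0=1

0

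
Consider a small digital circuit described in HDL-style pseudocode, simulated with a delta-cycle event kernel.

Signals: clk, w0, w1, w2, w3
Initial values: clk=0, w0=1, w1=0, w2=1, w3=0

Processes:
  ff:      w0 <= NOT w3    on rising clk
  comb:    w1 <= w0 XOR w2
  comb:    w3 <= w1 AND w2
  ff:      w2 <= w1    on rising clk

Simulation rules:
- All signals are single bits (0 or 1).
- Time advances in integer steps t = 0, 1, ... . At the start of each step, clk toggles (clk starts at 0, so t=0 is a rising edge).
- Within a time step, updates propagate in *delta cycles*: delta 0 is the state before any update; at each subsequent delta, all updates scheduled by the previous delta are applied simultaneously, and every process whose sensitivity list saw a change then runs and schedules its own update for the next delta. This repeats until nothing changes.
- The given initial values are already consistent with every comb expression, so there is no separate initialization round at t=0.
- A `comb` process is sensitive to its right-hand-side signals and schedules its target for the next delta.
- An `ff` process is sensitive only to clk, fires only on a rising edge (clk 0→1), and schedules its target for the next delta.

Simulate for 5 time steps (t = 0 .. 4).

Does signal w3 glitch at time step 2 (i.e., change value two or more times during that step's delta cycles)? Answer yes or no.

t0.Δ0 clk=0 w2=1 w1=0 w3=0 w0=1
t0.Δ1 clk=1 w2=1 w1=0 w3=0 w0=1
t0.Δ2 clk=1 w2=0 w1=0 w3=0 w0=1
t0.Δ3 clk=1 w2=0 w1=1 w3=0 w0=1
t1.Δ0 clk=1 w2=0 w1=1 w3=0 w0=1
t1.Δ1 clk=0 w2=0 w1=1 w3=0 w0=1
t2.Δ0 clk=0 w2=0 w1=1 w3=0 w0=1
t2.Δ1 clk=1 w2=0 w1=1 w3=0 w0=1
t2.Δ2 clk=1 w2=1 w1=1 w3=0 w0=1
t2.Δ3 clk=1 w2=1 w1=0 w3=1 w0=1
t2.Δ4 clk=1 w2=1 w1=0 w3=0 w0=1
t3.Δ0 clk=1 w2=1 w1=0 w3=0 w0=1
t3.Δ1 clk=0 w2=1 w1=0 w3=0 w0=1
t4.Δ0 clk=0 w2=1 w1=0 w3=0 w0=1
t4.Δ1 clk=1 w2=1 w1=0 w3=0 w0=1
t4.Δ2 clk=1 w2=0 w1=0 w3=0 w0=1
t4.Δ3 clk=1 w2=0 w1=1 w3=0 w0=1

yes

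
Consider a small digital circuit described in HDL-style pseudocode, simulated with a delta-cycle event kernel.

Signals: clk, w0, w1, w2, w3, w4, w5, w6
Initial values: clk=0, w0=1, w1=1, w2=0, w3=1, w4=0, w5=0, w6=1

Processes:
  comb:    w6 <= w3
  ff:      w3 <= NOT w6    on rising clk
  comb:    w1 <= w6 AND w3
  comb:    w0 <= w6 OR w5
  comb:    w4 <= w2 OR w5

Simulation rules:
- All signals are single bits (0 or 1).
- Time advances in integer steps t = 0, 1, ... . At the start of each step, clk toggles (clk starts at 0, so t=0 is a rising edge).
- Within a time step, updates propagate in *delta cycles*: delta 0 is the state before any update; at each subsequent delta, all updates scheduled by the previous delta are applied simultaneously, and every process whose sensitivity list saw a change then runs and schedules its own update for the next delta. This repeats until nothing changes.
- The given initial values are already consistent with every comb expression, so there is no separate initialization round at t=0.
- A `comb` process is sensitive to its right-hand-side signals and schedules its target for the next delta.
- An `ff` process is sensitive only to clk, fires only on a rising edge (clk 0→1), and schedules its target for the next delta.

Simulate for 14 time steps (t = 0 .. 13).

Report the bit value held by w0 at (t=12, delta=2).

t=0 Δ0: w0=1 w4=0 w6=1 w5=0 w2=0 w3=1 w1=1 clk=0
  Δ1: clk:0→1
  Δ2: w3:1→0
  Δ3: w6:1→0, w1:1→0
  Δ4: w0:1→0
  (4Δ to stable)
t=1 Δ0: w0=0 w4=0 w6=0 w5=0 w2=0 w3=0 w1=0 clk=1
  Δ1: clk:1→0
  (1Δ to stable)
t=2 Δ0: w0=0 w4=0 w6=0 w5=0 w2=0 w3=0 w1=0 clk=0
  Δ1: clk:0→1
  Δ2: w3:0→1
  Δ3: w6:0→1
  Δ4: w0:0→1, w1:0→1
  (4Δ to stable)
t=3 Δ0: w0=1 w4=0 w6=1 w5=0 w2=0 w3=1 w1=1 clk=1
  Δ1: clk:1→0
  (1Δ to stable)
t=4 Δ0: w0=1 w4=0 w6=1 w5=0 w2=0 w3=1 w1=1 clk=0
  Δ1: clk:0→1
  Δ2: w3:1→0
  Δ3: w6:1→0, w1:1→0
  Δ4: w0:1→0
  (4Δ to stable)
t=5 Δ0: w0=0 w4=0 w6=0 w5=0 w2=0 w3=0 w1=0 clk=1
  Δ1: clk:1→0
  (1Δ to stable)
t=6 Δ0: w0=0 w4=0 w6=0 w5=0 w2=0 w3=0 w1=0 clk=0
  Δ1: clk:0→1
  Δ2: w3:0→1
  Δ3: w6:0→1
  Δ4: w0:0→1, w1:0→1
  (4Δ to stable)
t=7 Δ0: w0=1 w4=0 w6=1 w5=0 w2=0 w3=1 w1=1 clk=1
  Δ1: clk:1→0
  (1Δ to stable)
t=8 Δ0: w0=1 w4=0 w6=1 w5=0 w2=0 w3=1 w1=1 clk=0
  Δ1: clk:0→1
  Δ2: w3:1→0
  Δ3: w6:1→0, w1:1→0
  Δ4: w0:1→0
  (4Δ to stable)
t=9 Δ0: w0=0 w4=0 w6=0 w5=0 w2=0 w3=0 w1=0 clk=1
  Δ1: clk:1→0
  (1Δ to stable)
t=10 Δ0: w0=0 w4=0 w6=0 w5=0 w2=0 w3=0 w1=0 clk=0
  Δ1: clk:0→1
  Δ2: w3:0→1
  Δ3: w6:0→1
  Δ4: w0:0→1, w1:0→1
  (4Δ to stable)
t=11 Δ0: w0=1 w4=0 w6=1 w5=0 w2=0 w3=1 w1=1 clk=1
  Δ1: clk:1→0
  (1Δ to stable)
t=12 Δ0: w0=1 w4=0 w6=1 w5=0 w2=0 w3=1 w1=1 clk=0
  Δ1: clk:0→1
  Δ2: w3:1→0
  Δ3: w6:1→0, w1:1→0
  Δ4: w0:1→0
  (4Δ to stable)
t=13 Δ0: w0=0 w4=0 w6=0 w5=0 w2=0 w3=0 w1=0 clk=1
  Δ1: clk:1→0
  (1Δ to stable)

1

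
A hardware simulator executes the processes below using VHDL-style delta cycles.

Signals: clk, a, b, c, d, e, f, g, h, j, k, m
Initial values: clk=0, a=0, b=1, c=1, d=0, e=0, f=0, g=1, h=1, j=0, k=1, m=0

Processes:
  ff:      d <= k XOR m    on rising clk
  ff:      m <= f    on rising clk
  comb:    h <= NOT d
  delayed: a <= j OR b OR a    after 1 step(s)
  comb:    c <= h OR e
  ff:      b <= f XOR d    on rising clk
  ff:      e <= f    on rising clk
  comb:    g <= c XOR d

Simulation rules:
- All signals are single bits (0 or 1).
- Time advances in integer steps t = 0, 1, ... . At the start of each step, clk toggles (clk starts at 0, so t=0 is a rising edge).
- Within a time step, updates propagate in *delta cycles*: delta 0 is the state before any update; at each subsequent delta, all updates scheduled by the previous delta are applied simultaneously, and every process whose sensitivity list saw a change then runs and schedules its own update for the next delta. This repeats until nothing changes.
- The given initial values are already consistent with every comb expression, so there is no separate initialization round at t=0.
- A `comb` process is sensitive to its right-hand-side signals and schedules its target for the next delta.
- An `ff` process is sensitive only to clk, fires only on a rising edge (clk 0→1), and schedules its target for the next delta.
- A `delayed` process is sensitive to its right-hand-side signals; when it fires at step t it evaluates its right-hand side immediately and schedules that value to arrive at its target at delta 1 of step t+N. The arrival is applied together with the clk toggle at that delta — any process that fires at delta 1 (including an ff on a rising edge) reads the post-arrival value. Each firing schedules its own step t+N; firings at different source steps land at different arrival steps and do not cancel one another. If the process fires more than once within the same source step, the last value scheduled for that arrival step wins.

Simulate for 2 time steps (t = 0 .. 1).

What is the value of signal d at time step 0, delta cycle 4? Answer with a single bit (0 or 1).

1

[bits: g,f,clk,e,m,k,c,d,b,h,a,j]
t=0: Δ0=100001101100 Δ1=101001101100 Δ2=101001110100 Δ3=001001110000 Δ4=001001010000 Δ5=101001010000 | 5Δ
t=1: Δ0=101001010000 Δ1=100001010000 | 1Δ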